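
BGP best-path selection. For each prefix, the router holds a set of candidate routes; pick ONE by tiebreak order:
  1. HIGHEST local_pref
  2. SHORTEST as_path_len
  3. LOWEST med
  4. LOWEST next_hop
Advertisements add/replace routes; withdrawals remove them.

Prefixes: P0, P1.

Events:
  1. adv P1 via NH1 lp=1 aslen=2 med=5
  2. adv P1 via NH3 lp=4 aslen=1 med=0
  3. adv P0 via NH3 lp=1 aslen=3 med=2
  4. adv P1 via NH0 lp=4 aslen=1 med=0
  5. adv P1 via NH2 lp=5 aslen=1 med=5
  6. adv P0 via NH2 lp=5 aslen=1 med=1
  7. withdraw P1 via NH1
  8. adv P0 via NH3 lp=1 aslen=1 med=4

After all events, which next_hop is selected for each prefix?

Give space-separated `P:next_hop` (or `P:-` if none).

Answer: P0:NH2 P1:NH2

Derivation:
Op 1: best P0=- P1=NH1
Op 2: best P0=- P1=NH3
Op 3: best P0=NH3 P1=NH3
Op 4: best P0=NH3 P1=NH0
Op 5: best P0=NH3 P1=NH2
Op 6: best P0=NH2 P1=NH2
Op 7: best P0=NH2 P1=NH2
Op 8: best P0=NH2 P1=NH2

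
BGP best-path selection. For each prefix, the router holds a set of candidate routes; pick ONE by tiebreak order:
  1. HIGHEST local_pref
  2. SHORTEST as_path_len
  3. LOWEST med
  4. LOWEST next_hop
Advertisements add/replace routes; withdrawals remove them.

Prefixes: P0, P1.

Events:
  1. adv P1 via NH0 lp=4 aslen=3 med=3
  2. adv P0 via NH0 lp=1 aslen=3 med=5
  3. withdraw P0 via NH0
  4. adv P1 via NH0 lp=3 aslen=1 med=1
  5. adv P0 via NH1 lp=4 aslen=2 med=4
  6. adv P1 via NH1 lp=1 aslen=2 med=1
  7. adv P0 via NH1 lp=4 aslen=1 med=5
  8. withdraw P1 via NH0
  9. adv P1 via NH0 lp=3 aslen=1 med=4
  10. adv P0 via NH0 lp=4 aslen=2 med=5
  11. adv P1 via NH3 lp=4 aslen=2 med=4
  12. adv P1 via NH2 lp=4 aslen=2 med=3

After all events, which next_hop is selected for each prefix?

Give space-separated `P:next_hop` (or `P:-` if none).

Answer: P0:NH1 P1:NH2

Derivation:
Op 1: best P0=- P1=NH0
Op 2: best P0=NH0 P1=NH0
Op 3: best P0=- P1=NH0
Op 4: best P0=- P1=NH0
Op 5: best P0=NH1 P1=NH0
Op 6: best P0=NH1 P1=NH0
Op 7: best P0=NH1 P1=NH0
Op 8: best P0=NH1 P1=NH1
Op 9: best P0=NH1 P1=NH0
Op 10: best P0=NH1 P1=NH0
Op 11: best P0=NH1 P1=NH3
Op 12: best P0=NH1 P1=NH2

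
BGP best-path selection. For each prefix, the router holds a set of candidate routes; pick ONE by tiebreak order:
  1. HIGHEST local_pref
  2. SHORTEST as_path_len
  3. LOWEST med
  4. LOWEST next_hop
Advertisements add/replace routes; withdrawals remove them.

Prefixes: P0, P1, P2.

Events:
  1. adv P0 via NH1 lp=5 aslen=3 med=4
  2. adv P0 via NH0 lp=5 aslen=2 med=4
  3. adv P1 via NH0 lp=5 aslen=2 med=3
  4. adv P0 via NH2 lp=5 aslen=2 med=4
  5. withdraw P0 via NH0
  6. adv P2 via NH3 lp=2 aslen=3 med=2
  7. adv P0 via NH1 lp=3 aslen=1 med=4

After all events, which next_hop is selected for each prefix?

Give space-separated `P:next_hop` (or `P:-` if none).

Op 1: best P0=NH1 P1=- P2=-
Op 2: best P0=NH0 P1=- P2=-
Op 3: best P0=NH0 P1=NH0 P2=-
Op 4: best P0=NH0 P1=NH0 P2=-
Op 5: best P0=NH2 P1=NH0 P2=-
Op 6: best P0=NH2 P1=NH0 P2=NH3
Op 7: best P0=NH2 P1=NH0 P2=NH3

Answer: P0:NH2 P1:NH0 P2:NH3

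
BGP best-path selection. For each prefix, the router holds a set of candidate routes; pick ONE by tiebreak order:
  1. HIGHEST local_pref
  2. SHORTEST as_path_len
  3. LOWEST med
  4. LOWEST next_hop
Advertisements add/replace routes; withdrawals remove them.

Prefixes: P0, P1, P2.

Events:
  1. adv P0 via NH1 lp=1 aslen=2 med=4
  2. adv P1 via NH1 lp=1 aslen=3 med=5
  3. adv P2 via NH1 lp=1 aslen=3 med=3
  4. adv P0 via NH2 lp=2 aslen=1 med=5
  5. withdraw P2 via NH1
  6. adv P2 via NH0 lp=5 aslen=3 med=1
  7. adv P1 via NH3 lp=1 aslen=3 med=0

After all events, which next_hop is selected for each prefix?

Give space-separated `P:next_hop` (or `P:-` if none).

Answer: P0:NH2 P1:NH3 P2:NH0

Derivation:
Op 1: best P0=NH1 P1=- P2=-
Op 2: best P0=NH1 P1=NH1 P2=-
Op 3: best P0=NH1 P1=NH1 P2=NH1
Op 4: best P0=NH2 P1=NH1 P2=NH1
Op 5: best P0=NH2 P1=NH1 P2=-
Op 6: best P0=NH2 P1=NH1 P2=NH0
Op 7: best P0=NH2 P1=NH3 P2=NH0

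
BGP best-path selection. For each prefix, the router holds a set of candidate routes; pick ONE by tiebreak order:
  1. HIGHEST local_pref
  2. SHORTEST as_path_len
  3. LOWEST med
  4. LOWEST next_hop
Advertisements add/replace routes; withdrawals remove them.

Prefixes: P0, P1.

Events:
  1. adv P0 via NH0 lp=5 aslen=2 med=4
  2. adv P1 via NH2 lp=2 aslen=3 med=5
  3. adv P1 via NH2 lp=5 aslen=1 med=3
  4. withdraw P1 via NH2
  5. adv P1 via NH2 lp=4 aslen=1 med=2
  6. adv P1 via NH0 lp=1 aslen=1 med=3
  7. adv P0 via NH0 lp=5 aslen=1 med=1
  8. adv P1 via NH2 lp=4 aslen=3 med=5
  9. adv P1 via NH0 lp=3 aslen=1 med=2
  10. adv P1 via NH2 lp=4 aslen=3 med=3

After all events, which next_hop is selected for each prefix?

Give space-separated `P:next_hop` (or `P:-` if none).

Op 1: best P0=NH0 P1=-
Op 2: best P0=NH0 P1=NH2
Op 3: best P0=NH0 P1=NH2
Op 4: best P0=NH0 P1=-
Op 5: best P0=NH0 P1=NH2
Op 6: best P0=NH0 P1=NH2
Op 7: best P0=NH0 P1=NH2
Op 8: best P0=NH0 P1=NH2
Op 9: best P0=NH0 P1=NH2
Op 10: best P0=NH0 P1=NH2

Answer: P0:NH0 P1:NH2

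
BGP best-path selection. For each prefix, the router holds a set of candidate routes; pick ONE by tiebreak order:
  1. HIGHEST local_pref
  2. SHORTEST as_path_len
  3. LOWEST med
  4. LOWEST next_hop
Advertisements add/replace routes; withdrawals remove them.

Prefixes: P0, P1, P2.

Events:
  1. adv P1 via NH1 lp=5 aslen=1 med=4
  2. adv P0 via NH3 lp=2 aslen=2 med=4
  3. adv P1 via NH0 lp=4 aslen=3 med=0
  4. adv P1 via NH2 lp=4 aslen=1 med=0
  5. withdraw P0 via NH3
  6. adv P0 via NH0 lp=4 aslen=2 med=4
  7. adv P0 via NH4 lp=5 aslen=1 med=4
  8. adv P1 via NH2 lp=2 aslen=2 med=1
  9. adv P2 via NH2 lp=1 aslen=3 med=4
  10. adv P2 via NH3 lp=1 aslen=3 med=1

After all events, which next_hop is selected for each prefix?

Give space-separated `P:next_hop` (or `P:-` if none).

Answer: P0:NH4 P1:NH1 P2:NH3

Derivation:
Op 1: best P0=- P1=NH1 P2=-
Op 2: best P0=NH3 P1=NH1 P2=-
Op 3: best P0=NH3 P1=NH1 P2=-
Op 4: best P0=NH3 P1=NH1 P2=-
Op 5: best P0=- P1=NH1 P2=-
Op 6: best P0=NH0 P1=NH1 P2=-
Op 7: best P0=NH4 P1=NH1 P2=-
Op 8: best P0=NH4 P1=NH1 P2=-
Op 9: best P0=NH4 P1=NH1 P2=NH2
Op 10: best P0=NH4 P1=NH1 P2=NH3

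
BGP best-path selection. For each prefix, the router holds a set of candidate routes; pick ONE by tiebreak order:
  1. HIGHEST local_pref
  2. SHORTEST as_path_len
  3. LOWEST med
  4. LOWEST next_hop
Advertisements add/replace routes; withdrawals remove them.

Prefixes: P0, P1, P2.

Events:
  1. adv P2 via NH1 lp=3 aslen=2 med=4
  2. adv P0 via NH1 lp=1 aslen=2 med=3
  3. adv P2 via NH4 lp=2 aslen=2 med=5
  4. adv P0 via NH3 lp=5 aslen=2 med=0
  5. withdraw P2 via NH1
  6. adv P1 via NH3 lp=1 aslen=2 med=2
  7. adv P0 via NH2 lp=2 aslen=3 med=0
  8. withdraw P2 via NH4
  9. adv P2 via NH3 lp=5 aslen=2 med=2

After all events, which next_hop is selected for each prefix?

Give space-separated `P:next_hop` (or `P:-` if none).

Op 1: best P0=- P1=- P2=NH1
Op 2: best P0=NH1 P1=- P2=NH1
Op 3: best P0=NH1 P1=- P2=NH1
Op 4: best P0=NH3 P1=- P2=NH1
Op 5: best P0=NH3 P1=- P2=NH4
Op 6: best P0=NH3 P1=NH3 P2=NH4
Op 7: best P0=NH3 P1=NH3 P2=NH4
Op 8: best P0=NH3 P1=NH3 P2=-
Op 9: best P0=NH3 P1=NH3 P2=NH3

Answer: P0:NH3 P1:NH3 P2:NH3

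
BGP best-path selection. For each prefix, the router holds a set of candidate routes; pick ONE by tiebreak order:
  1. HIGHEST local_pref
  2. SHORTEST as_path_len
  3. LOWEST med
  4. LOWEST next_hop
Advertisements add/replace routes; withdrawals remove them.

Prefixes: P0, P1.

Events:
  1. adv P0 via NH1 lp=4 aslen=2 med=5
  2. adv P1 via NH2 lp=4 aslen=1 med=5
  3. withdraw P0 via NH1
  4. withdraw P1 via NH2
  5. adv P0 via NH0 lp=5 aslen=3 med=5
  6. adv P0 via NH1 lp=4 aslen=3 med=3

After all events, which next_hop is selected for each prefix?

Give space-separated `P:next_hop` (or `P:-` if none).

Op 1: best P0=NH1 P1=-
Op 2: best P0=NH1 P1=NH2
Op 3: best P0=- P1=NH2
Op 4: best P0=- P1=-
Op 5: best P0=NH0 P1=-
Op 6: best P0=NH0 P1=-

Answer: P0:NH0 P1:-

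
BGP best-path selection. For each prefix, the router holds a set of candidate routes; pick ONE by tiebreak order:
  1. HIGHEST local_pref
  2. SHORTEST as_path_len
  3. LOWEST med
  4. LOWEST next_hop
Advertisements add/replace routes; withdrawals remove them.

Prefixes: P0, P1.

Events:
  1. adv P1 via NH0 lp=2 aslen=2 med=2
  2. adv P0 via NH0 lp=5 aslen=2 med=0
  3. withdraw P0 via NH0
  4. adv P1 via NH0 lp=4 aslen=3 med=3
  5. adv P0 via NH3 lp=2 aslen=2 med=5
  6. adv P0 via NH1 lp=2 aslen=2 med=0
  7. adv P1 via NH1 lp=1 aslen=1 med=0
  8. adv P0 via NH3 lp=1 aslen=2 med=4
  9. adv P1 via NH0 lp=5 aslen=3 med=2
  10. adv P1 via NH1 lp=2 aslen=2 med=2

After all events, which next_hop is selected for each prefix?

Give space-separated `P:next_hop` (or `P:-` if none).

Answer: P0:NH1 P1:NH0

Derivation:
Op 1: best P0=- P1=NH0
Op 2: best P0=NH0 P1=NH0
Op 3: best P0=- P1=NH0
Op 4: best P0=- P1=NH0
Op 5: best P0=NH3 P1=NH0
Op 6: best P0=NH1 P1=NH0
Op 7: best P0=NH1 P1=NH0
Op 8: best P0=NH1 P1=NH0
Op 9: best P0=NH1 P1=NH0
Op 10: best P0=NH1 P1=NH0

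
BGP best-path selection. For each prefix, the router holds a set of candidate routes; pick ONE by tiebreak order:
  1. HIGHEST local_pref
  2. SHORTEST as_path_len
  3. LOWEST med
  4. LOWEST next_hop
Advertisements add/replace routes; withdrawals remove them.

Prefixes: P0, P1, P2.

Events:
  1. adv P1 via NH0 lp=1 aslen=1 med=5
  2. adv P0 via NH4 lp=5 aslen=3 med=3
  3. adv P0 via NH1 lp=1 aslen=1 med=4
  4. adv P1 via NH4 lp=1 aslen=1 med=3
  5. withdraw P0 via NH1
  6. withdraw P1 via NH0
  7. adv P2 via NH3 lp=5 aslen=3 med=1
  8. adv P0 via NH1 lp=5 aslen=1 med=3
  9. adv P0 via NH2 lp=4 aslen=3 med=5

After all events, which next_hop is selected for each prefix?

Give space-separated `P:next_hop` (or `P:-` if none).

Op 1: best P0=- P1=NH0 P2=-
Op 2: best P0=NH4 P1=NH0 P2=-
Op 3: best P0=NH4 P1=NH0 P2=-
Op 4: best P0=NH4 P1=NH4 P2=-
Op 5: best P0=NH4 P1=NH4 P2=-
Op 6: best P0=NH4 P1=NH4 P2=-
Op 7: best P0=NH4 P1=NH4 P2=NH3
Op 8: best P0=NH1 P1=NH4 P2=NH3
Op 9: best P0=NH1 P1=NH4 P2=NH3

Answer: P0:NH1 P1:NH4 P2:NH3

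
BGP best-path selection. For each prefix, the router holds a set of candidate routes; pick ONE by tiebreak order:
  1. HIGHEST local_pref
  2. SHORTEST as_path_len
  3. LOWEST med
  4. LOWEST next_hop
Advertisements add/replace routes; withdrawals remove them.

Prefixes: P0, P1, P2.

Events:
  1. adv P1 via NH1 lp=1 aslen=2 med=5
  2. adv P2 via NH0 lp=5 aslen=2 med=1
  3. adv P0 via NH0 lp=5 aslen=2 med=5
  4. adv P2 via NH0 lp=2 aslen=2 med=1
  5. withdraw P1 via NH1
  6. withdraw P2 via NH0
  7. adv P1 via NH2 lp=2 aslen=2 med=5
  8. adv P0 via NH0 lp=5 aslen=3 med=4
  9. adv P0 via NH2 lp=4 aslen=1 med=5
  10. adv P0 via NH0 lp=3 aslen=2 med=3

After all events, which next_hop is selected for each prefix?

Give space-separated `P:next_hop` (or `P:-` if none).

Op 1: best P0=- P1=NH1 P2=-
Op 2: best P0=- P1=NH1 P2=NH0
Op 3: best P0=NH0 P1=NH1 P2=NH0
Op 4: best P0=NH0 P1=NH1 P2=NH0
Op 5: best P0=NH0 P1=- P2=NH0
Op 6: best P0=NH0 P1=- P2=-
Op 7: best P0=NH0 P1=NH2 P2=-
Op 8: best P0=NH0 P1=NH2 P2=-
Op 9: best P0=NH0 P1=NH2 P2=-
Op 10: best P0=NH2 P1=NH2 P2=-

Answer: P0:NH2 P1:NH2 P2:-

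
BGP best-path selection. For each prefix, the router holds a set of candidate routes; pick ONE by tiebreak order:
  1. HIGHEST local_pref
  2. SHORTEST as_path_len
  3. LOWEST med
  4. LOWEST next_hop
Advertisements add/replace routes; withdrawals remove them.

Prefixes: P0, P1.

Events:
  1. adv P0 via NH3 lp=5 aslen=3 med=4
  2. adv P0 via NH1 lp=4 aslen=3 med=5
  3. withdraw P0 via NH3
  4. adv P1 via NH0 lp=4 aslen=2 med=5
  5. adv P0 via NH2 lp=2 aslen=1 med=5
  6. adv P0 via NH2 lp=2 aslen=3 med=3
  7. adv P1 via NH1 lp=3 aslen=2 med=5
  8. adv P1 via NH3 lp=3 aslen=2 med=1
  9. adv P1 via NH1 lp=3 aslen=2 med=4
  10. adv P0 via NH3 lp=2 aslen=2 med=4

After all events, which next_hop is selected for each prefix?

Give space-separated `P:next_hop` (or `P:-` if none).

Answer: P0:NH1 P1:NH0

Derivation:
Op 1: best P0=NH3 P1=-
Op 2: best P0=NH3 P1=-
Op 3: best P0=NH1 P1=-
Op 4: best P0=NH1 P1=NH0
Op 5: best P0=NH1 P1=NH0
Op 6: best P0=NH1 P1=NH0
Op 7: best P0=NH1 P1=NH0
Op 8: best P0=NH1 P1=NH0
Op 9: best P0=NH1 P1=NH0
Op 10: best P0=NH1 P1=NH0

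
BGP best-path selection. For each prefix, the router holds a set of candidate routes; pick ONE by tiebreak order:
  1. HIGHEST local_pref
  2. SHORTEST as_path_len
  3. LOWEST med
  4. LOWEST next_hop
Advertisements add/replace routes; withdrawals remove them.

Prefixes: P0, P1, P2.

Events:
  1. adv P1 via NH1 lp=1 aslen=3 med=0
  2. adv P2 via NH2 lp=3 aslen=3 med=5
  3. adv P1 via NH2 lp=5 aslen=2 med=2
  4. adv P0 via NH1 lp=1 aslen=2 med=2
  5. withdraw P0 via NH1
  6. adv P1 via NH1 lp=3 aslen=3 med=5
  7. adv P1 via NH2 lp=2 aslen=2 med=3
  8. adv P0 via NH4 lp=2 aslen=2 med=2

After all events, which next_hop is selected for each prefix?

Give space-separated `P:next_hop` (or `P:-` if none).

Op 1: best P0=- P1=NH1 P2=-
Op 2: best P0=- P1=NH1 P2=NH2
Op 3: best P0=- P1=NH2 P2=NH2
Op 4: best P0=NH1 P1=NH2 P2=NH2
Op 5: best P0=- P1=NH2 P2=NH2
Op 6: best P0=- P1=NH2 P2=NH2
Op 7: best P0=- P1=NH1 P2=NH2
Op 8: best P0=NH4 P1=NH1 P2=NH2

Answer: P0:NH4 P1:NH1 P2:NH2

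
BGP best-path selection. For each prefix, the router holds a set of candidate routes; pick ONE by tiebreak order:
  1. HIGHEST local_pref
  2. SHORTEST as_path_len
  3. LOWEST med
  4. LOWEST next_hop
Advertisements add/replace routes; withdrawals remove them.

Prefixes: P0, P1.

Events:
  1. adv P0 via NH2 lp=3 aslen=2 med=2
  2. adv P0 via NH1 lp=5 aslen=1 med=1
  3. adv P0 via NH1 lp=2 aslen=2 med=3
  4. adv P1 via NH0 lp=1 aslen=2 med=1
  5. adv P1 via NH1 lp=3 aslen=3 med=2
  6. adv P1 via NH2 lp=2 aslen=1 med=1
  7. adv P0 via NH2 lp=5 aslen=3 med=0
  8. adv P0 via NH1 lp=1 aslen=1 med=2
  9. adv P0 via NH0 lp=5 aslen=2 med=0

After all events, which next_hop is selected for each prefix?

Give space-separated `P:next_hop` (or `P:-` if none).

Answer: P0:NH0 P1:NH1

Derivation:
Op 1: best P0=NH2 P1=-
Op 2: best P0=NH1 P1=-
Op 3: best P0=NH2 P1=-
Op 4: best P0=NH2 P1=NH0
Op 5: best P0=NH2 P1=NH1
Op 6: best P0=NH2 P1=NH1
Op 7: best P0=NH2 P1=NH1
Op 8: best P0=NH2 P1=NH1
Op 9: best P0=NH0 P1=NH1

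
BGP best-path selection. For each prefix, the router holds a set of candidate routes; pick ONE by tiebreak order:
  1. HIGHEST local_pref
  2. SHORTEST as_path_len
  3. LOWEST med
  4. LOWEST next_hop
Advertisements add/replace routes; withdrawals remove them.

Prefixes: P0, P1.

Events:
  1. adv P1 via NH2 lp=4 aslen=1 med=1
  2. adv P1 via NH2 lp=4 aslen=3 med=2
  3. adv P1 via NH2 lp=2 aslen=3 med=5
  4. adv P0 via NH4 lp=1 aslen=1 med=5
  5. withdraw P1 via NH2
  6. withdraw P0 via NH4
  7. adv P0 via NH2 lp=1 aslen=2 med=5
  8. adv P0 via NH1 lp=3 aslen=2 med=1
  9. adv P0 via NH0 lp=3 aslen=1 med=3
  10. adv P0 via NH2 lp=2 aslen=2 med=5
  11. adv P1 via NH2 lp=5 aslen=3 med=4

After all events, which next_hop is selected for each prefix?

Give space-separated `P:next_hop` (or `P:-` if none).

Op 1: best P0=- P1=NH2
Op 2: best P0=- P1=NH2
Op 3: best P0=- P1=NH2
Op 4: best P0=NH4 P1=NH2
Op 5: best P0=NH4 P1=-
Op 6: best P0=- P1=-
Op 7: best P0=NH2 P1=-
Op 8: best P0=NH1 P1=-
Op 9: best P0=NH0 P1=-
Op 10: best P0=NH0 P1=-
Op 11: best P0=NH0 P1=NH2

Answer: P0:NH0 P1:NH2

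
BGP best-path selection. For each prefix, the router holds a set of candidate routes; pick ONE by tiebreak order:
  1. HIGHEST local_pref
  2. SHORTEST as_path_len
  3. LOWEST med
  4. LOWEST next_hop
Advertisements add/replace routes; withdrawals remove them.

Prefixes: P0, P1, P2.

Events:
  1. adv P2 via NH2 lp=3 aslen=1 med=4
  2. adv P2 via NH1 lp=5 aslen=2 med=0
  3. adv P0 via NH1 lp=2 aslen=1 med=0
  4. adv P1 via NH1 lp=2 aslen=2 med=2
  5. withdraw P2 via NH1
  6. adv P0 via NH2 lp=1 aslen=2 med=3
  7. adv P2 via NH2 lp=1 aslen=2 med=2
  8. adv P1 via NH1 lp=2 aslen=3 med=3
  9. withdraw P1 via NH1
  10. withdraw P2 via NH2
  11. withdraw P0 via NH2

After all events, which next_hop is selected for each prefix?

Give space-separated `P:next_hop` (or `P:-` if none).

Op 1: best P0=- P1=- P2=NH2
Op 2: best P0=- P1=- P2=NH1
Op 3: best P0=NH1 P1=- P2=NH1
Op 4: best P0=NH1 P1=NH1 P2=NH1
Op 5: best P0=NH1 P1=NH1 P2=NH2
Op 6: best P0=NH1 P1=NH1 P2=NH2
Op 7: best P0=NH1 P1=NH1 P2=NH2
Op 8: best P0=NH1 P1=NH1 P2=NH2
Op 9: best P0=NH1 P1=- P2=NH2
Op 10: best P0=NH1 P1=- P2=-
Op 11: best P0=NH1 P1=- P2=-

Answer: P0:NH1 P1:- P2:-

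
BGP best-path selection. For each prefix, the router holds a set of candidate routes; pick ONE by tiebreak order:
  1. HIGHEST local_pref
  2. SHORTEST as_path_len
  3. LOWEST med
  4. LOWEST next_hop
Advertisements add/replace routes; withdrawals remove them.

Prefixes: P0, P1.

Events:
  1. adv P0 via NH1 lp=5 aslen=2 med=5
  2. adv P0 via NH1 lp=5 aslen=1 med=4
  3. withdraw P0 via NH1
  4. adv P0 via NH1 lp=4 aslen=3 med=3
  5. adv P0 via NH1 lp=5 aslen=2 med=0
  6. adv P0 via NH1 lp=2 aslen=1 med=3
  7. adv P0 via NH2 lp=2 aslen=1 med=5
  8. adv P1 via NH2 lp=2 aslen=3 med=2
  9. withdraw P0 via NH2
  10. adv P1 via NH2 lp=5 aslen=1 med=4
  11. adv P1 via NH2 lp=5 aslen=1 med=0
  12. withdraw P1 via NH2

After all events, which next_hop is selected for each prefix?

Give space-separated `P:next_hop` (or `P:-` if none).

Op 1: best P0=NH1 P1=-
Op 2: best P0=NH1 P1=-
Op 3: best P0=- P1=-
Op 4: best P0=NH1 P1=-
Op 5: best P0=NH1 P1=-
Op 6: best P0=NH1 P1=-
Op 7: best P0=NH1 P1=-
Op 8: best P0=NH1 P1=NH2
Op 9: best P0=NH1 P1=NH2
Op 10: best P0=NH1 P1=NH2
Op 11: best P0=NH1 P1=NH2
Op 12: best P0=NH1 P1=-

Answer: P0:NH1 P1:-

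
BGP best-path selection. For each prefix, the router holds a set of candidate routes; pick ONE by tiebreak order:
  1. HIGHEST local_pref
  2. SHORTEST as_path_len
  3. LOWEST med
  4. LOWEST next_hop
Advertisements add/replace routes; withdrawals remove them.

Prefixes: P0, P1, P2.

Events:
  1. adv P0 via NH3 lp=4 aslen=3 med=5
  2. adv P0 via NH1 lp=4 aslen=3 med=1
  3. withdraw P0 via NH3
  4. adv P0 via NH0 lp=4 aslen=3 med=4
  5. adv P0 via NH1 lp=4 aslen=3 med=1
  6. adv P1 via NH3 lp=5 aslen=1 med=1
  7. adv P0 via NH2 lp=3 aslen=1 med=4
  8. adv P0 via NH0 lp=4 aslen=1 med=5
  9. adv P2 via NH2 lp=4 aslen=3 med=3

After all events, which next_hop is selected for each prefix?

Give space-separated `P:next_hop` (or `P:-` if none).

Op 1: best P0=NH3 P1=- P2=-
Op 2: best P0=NH1 P1=- P2=-
Op 3: best P0=NH1 P1=- P2=-
Op 4: best P0=NH1 P1=- P2=-
Op 5: best P0=NH1 P1=- P2=-
Op 6: best P0=NH1 P1=NH3 P2=-
Op 7: best P0=NH1 P1=NH3 P2=-
Op 8: best P0=NH0 P1=NH3 P2=-
Op 9: best P0=NH0 P1=NH3 P2=NH2

Answer: P0:NH0 P1:NH3 P2:NH2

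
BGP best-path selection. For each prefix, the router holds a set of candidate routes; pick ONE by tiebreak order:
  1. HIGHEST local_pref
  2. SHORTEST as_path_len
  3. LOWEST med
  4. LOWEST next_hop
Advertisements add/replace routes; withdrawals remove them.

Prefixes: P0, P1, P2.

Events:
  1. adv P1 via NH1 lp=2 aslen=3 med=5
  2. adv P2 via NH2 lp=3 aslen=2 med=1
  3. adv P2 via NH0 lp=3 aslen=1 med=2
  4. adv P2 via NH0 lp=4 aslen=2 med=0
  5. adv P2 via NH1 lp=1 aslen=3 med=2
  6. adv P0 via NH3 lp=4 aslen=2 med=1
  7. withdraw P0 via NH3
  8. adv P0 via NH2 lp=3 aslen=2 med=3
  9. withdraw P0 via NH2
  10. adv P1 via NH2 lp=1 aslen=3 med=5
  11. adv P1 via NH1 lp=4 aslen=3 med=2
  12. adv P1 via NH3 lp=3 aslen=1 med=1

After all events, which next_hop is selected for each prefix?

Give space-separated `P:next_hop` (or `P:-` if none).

Answer: P0:- P1:NH1 P2:NH0

Derivation:
Op 1: best P0=- P1=NH1 P2=-
Op 2: best P0=- P1=NH1 P2=NH2
Op 3: best P0=- P1=NH1 P2=NH0
Op 4: best P0=- P1=NH1 P2=NH0
Op 5: best P0=- P1=NH1 P2=NH0
Op 6: best P0=NH3 P1=NH1 P2=NH0
Op 7: best P0=- P1=NH1 P2=NH0
Op 8: best P0=NH2 P1=NH1 P2=NH0
Op 9: best P0=- P1=NH1 P2=NH0
Op 10: best P0=- P1=NH1 P2=NH0
Op 11: best P0=- P1=NH1 P2=NH0
Op 12: best P0=- P1=NH1 P2=NH0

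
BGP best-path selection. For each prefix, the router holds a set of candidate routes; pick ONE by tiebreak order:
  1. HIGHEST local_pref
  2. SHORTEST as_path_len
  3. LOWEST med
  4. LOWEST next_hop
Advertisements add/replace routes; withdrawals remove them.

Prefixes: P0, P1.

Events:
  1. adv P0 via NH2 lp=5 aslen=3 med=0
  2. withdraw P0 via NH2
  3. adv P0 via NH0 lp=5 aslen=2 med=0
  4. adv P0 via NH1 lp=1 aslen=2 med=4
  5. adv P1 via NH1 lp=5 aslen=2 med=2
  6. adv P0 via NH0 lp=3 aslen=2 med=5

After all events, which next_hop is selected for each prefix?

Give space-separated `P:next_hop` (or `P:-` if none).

Answer: P0:NH0 P1:NH1

Derivation:
Op 1: best P0=NH2 P1=-
Op 2: best P0=- P1=-
Op 3: best P0=NH0 P1=-
Op 4: best P0=NH0 P1=-
Op 5: best P0=NH0 P1=NH1
Op 6: best P0=NH0 P1=NH1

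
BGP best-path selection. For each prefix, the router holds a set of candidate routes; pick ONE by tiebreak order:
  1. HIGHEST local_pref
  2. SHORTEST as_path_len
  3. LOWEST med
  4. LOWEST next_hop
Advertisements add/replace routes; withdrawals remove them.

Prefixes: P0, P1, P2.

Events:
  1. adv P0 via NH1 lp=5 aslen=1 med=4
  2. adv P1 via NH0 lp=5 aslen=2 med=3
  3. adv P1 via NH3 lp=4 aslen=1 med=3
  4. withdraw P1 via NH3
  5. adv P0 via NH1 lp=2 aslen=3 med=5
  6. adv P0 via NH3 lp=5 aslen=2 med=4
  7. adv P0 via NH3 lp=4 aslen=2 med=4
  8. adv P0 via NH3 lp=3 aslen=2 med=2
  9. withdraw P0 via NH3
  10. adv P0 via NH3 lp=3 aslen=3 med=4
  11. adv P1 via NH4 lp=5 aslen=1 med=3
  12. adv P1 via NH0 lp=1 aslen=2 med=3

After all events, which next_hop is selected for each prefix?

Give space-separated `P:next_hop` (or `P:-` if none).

Answer: P0:NH3 P1:NH4 P2:-

Derivation:
Op 1: best P0=NH1 P1=- P2=-
Op 2: best P0=NH1 P1=NH0 P2=-
Op 3: best P0=NH1 P1=NH0 P2=-
Op 4: best P0=NH1 P1=NH0 P2=-
Op 5: best P0=NH1 P1=NH0 P2=-
Op 6: best P0=NH3 P1=NH0 P2=-
Op 7: best P0=NH3 P1=NH0 P2=-
Op 8: best P0=NH3 P1=NH0 P2=-
Op 9: best P0=NH1 P1=NH0 P2=-
Op 10: best P0=NH3 P1=NH0 P2=-
Op 11: best P0=NH3 P1=NH4 P2=-
Op 12: best P0=NH3 P1=NH4 P2=-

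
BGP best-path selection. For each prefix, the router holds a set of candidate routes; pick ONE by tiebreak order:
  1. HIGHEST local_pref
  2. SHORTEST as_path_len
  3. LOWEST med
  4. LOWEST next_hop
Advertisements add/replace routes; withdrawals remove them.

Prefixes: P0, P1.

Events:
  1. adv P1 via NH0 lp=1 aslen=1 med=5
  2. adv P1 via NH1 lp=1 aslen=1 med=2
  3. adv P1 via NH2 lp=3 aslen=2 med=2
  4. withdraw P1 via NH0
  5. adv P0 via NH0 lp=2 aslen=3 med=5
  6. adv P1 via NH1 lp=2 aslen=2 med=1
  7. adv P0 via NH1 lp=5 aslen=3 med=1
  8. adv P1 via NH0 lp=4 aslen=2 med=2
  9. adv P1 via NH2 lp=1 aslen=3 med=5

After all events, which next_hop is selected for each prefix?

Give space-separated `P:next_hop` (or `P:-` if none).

Answer: P0:NH1 P1:NH0

Derivation:
Op 1: best P0=- P1=NH0
Op 2: best P0=- P1=NH1
Op 3: best P0=- P1=NH2
Op 4: best P0=- P1=NH2
Op 5: best P0=NH0 P1=NH2
Op 6: best P0=NH0 P1=NH2
Op 7: best P0=NH1 P1=NH2
Op 8: best P0=NH1 P1=NH0
Op 9: best P0=NH1 P1=NH0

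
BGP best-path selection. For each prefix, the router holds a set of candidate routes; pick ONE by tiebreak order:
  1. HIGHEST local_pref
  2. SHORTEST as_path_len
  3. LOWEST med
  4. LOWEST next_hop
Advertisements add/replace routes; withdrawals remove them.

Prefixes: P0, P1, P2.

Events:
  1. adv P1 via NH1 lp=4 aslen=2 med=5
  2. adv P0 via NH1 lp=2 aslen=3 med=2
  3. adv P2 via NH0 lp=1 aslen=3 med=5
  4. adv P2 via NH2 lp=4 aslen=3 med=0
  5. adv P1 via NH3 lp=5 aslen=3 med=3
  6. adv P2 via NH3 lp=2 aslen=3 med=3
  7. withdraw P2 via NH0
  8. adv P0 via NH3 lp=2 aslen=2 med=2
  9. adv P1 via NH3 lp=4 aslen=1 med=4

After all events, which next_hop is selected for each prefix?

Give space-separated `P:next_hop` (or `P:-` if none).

Answer: P0:NH3 P1:NH3 P2:NH2

Derivation:
Op 1: best P0=- P1=NH1 P2=-
Op 2: best P0=NH1 P1=NH1 P2=-
Op 3: best P0=NH1 P1=NH1 P2=NH0
Op 4: best P0=NH1 P1=NH1 P2=NH2
Op 5: best P0=NH1 P1=NH3 P2=NH2
Op 6: best P0=NH1 P1=NH3 P2=NH2
Op 7: best P0=NH1 P1=NH3 P2=NH2
Op 8: best P0=NH3 P1=NH3 P2=NH2
Op 9: best P0=NH3 P1=NH3 P2=NH2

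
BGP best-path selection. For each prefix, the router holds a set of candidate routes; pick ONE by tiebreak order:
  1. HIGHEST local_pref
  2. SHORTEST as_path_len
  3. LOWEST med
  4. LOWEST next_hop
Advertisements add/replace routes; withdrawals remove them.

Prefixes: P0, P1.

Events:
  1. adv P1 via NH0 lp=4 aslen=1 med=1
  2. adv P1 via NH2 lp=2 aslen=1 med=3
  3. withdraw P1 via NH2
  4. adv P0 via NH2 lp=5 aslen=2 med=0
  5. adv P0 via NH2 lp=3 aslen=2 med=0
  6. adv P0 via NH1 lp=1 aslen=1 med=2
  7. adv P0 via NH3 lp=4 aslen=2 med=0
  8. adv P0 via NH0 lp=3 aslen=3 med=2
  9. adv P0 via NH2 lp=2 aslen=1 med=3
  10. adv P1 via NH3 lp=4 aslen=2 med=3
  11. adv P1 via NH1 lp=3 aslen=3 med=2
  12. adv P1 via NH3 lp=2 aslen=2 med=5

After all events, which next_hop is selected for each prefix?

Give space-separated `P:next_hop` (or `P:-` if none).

Answer: P0:NH3 P1:NH0

Derivation:
Op 1: best P0=- P1=NH0
Op 2: best P0=- P1=NH0
Op 3: best P0=- P1=NH0
Op 4: best P0=NH2 P1=NH0
Op 5: best P0=NH2 P1=NH0
Op 6: best P0=NH2 P1=NH0
Op 7: best P0=NH3 P1=NH0
Op 8: best P0=NH3 P1=NH0
Op 9: best P0=NH3 P1=NH0
Op 10: best P0=NH3 P1=NH0
Op 11: best P0=NH3 P1=NH0
Op 12: best P0=NH3 P1=NH0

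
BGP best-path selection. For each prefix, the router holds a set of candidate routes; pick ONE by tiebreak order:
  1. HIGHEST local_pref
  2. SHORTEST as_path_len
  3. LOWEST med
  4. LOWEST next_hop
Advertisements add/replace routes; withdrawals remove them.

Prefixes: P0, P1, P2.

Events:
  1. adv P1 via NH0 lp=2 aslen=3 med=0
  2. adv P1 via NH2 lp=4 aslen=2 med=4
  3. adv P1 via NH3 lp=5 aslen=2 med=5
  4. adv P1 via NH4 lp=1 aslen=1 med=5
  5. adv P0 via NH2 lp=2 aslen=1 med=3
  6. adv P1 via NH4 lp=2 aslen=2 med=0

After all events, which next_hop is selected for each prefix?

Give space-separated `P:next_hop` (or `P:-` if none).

Op 1: best P0=- P1=NH0 P2=-
Op 2: best P0=- P1=NH2 P2=-
Op 3: best P0=- P1=NH3 P2=-
Op 4: best P0=- P1=NH3 P2=-
Op 5: best P0=NH2 P1=NH3 P2=-
Op 6: best P0=NH2 P1=NH3 P2=-

Answer: P0:NH2 P1:NH3 P2:-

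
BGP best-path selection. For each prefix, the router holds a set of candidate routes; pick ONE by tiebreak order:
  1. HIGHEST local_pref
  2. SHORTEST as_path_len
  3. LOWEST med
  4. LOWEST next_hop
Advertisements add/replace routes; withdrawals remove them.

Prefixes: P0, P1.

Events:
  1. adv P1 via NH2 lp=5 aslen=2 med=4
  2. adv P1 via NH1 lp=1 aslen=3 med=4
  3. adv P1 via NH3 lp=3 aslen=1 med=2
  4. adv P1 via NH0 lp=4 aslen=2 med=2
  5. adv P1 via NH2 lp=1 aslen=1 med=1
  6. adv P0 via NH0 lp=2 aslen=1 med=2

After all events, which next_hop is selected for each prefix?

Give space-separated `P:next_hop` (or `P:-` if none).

Op 1: best P0=- P1=NH2
Op 2: best P0=- P1=NH2
Op 3: best P0=- P1=NH2
Op 4: best P0=- P1=NH2
Op 5: best P0=- P1=NH0
Op 6: best P0=NH0 P1=NH0

Answer: P0:NH0 P1:NH0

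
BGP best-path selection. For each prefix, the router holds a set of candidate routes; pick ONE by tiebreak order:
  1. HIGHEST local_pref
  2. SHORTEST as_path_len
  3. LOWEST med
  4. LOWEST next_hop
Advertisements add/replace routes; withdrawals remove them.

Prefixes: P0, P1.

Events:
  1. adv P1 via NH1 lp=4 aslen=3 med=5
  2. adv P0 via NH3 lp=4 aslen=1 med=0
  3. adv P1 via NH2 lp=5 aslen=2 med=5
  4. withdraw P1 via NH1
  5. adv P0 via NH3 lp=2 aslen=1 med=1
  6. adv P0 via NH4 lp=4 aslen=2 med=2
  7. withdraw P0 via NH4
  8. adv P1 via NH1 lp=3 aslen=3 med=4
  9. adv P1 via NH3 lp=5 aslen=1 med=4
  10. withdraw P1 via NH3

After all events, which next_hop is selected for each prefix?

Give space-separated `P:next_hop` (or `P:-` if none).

Op 1: best P0=- P1=NH1
Op 2: best P0=NH3 P1=NH1
Op 3: best P0=NH3 P1=NH2
Op 4: best P0=NH3 P1=NH2
Op 5: best P0=NH3 P1=NH2
Op 6: best P0=NH4 P1=NH2
Op 7: best P0=NH3 P1=NH2
Op 8: best P0=NH3 P1=NH2
Op 9: best P0=NH3 P1=NH3
Op 10: best P0=NH3 P1=NH2

Answer: P0:NH3 P1:NH2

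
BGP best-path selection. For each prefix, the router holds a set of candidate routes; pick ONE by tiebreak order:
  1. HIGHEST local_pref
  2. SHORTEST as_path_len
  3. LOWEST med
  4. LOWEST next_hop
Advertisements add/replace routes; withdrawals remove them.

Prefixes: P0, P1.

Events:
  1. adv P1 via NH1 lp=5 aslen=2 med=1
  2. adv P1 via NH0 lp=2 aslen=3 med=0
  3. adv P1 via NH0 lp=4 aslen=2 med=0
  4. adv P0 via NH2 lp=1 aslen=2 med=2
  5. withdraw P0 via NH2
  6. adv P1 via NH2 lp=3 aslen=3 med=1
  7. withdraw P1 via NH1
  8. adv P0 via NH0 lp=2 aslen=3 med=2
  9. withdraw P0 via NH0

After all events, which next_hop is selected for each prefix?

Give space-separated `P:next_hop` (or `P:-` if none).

Answer: P0:- P1:NH0

Derivation:
Op 1: best P0=- P1=NH1
Op 2: best P0=- P1=NH1
Op 3: best P0=- P1=NH1
Op 4: best P0=NH2 P1=NH1
Op 5: best P0=- P1=NH1
Op 6: best P0=- P1=NH1
Op 7: best P0=- P1=NH0
Op 8: best P0=NH0 P1=NH0
Op 9: best P0=- P1=NH0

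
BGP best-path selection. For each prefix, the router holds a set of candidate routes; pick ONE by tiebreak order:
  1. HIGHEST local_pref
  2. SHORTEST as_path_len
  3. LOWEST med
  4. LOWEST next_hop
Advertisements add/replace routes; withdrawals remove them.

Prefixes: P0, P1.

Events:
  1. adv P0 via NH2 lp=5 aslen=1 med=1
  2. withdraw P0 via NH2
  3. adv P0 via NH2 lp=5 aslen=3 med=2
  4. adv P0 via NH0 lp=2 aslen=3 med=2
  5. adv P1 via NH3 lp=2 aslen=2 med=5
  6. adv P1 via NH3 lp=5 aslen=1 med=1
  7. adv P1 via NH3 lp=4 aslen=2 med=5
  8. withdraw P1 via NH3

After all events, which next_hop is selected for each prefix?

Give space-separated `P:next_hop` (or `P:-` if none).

Op 1: best P0=NH2 P1=-
Op 2: best P0=- P1=-
Op 3: best P0=NH2 P1=-
Op 4: best P0=NH2 P1=-
Op 5: best P0=NH2 P1=NH3
Op 6: best P0=NH2 P1=NH3
Op 7: best P0=NH2 P1=NH3
Op 8: best P0=NH2 P1=-

Answer: P0:NH2 P1:-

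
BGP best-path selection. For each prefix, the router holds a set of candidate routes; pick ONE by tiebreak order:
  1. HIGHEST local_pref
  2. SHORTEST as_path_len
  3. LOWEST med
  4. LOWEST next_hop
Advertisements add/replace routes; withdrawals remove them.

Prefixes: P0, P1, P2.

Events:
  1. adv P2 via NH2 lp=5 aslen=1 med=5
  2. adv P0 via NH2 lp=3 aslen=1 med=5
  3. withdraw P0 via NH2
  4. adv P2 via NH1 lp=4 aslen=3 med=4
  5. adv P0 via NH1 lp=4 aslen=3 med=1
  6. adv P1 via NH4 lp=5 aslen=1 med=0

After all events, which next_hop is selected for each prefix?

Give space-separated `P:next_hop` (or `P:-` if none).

Op 1: best P0=- P1=- P2=NH2
Op 2: best P0=NH2 P1=- P2=NH2
Op 3: best P0=- P1=- P2=NH2
Op 4: best P0=- P1=- P2=NH2
Op 5: best P0=NH1 P1=- P2=NH2
Op 6: best P0=NH1 P1=NH4 P2=NH2

Answer: P0:NH1 P1:NH4 P2:NH2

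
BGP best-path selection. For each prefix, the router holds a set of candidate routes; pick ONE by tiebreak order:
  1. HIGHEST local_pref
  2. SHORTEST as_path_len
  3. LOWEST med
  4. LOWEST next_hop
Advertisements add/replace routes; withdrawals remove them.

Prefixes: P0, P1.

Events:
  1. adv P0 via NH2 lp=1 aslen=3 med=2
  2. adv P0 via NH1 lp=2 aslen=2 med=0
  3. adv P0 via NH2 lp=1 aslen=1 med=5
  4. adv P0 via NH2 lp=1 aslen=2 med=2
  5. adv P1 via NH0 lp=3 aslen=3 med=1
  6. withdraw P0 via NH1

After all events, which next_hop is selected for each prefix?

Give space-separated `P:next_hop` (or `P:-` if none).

Op 1: best P0=NH2 P1=-
Op 2: best P0=NH1 P1=-
Op 3: best P0=NH1 P1=-
Op 4: best P0=NH1 P1=-
Op 5: best P0=NH1 P1=NH0
Op 6: best P0=NH2 P1=NH0

Answer: P0:NH2 P1:NH0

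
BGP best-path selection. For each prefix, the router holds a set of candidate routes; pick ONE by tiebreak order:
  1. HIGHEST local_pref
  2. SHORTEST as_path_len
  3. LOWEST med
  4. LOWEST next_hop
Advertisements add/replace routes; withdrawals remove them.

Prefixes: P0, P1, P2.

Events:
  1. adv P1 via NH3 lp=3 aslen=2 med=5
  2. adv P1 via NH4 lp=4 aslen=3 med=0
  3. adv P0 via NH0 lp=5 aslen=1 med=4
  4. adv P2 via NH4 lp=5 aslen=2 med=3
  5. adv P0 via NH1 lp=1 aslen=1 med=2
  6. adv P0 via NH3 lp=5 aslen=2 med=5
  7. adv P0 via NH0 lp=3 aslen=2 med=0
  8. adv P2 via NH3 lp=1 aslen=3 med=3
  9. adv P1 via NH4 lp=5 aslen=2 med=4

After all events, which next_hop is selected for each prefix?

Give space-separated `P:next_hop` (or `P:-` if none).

Answer: P0:NH3 P1:NH4 P2:NH4

Derivation:
Op 1: best P0=- P1=NH3 P2=-
Op 2: best P0=- P1=NH4 P2=-
Op 3: best P0=NH0 P1=NH4 P2=-
Op 4: best P0=NH0 P1=NH4 P2=NH4
Op 5: best P0=NH0 P1=NH4 P2=NH4
Op 6: best P0=NH0 P1=NH4 P2=NH4
Op 7: best P0=NH3 P1=NH4 P2=NH4
Op 8: best P0=NH3 P1=NH4 P2=NH4
Op 9: best P0=NH3 P1=NH4 P2=NH4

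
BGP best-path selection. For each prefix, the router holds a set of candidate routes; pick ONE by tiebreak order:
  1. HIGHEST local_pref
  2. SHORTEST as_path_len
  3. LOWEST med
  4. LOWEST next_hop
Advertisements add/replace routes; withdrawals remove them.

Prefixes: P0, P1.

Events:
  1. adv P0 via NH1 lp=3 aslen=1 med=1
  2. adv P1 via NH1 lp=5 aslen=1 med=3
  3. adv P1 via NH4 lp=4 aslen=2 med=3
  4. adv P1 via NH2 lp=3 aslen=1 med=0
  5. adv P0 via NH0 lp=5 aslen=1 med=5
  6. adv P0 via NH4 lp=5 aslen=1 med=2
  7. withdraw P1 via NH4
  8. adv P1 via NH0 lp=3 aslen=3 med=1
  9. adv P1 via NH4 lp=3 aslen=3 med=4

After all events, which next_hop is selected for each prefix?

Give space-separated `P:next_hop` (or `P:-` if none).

Op 1: best P0=NH1 P1=-
Op 2: best P0=NH1 P1=NH1
Op 3: best P0=NH1 P1=NH1
Op 4: best P0=NH1 P1=NH1
Op 5: best P0=NH0 P1=NH1
Op 6: best P0=NH4 P1=NH1
Op 7: best P0=NH4 P1=NH1
Op 8: best P0=NH4 P1=NH1
Op 9: best P0=NH4 P1=NH1

Answer: P0:NH4 P1:NH1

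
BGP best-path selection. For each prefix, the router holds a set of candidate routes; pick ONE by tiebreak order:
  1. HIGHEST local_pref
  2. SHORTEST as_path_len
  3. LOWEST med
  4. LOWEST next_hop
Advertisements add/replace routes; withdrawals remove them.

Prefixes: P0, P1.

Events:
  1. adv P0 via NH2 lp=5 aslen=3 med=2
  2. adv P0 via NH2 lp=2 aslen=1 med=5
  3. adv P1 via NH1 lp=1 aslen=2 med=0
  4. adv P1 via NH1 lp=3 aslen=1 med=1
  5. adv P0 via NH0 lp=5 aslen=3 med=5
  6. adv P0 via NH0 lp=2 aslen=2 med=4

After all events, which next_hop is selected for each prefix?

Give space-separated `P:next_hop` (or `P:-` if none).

Answer: P0:NH2 P1:NH1

Derivation:
Op 1: best P0=NH2 P1=-
Op 2: best P0=NH2 P1=-
Op 3: best P0=NH2 P1=NH1
Op 4: best P0=NH2 P1=NH1
Op 5: best P0=NH0 P1=NH1
Op 6: best P0=NH2 P1=NH1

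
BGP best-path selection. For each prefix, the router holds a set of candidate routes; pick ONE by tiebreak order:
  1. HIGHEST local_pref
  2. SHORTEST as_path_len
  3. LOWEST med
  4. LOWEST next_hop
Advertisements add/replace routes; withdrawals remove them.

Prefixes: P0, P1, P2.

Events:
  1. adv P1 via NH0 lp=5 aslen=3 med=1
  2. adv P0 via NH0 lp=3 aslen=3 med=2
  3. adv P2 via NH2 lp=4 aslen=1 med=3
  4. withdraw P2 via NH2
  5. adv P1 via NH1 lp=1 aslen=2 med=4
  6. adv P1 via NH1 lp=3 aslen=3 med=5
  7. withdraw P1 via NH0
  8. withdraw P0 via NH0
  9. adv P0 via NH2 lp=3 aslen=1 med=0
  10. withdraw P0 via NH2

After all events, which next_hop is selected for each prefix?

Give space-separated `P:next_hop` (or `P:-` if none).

Op 1: best P0=- P1=NH0 P2=-
Op 2: best P0=NH0 P1=NH0 P2=-
Op 3: best P0=NH0 P1=NH0 P2=NH2
Op 4: best P0=NH0 P1=NH0 P2=-
Op 5: best P0=NH0 P1=NH0 P2=-
Op 6: best P0=NH0 P1=NH0 P2=-
Op 7: best P0=NH0 P1=NH1 P2=-
Op 8: best P0=- P1=NH1 P2=-
Op 9: best P0=NH2 P1=NH1 P2=-
Op 10: best P0=- P1=NH1 P2=-

Answer: P0:- P1:NH1 P2:-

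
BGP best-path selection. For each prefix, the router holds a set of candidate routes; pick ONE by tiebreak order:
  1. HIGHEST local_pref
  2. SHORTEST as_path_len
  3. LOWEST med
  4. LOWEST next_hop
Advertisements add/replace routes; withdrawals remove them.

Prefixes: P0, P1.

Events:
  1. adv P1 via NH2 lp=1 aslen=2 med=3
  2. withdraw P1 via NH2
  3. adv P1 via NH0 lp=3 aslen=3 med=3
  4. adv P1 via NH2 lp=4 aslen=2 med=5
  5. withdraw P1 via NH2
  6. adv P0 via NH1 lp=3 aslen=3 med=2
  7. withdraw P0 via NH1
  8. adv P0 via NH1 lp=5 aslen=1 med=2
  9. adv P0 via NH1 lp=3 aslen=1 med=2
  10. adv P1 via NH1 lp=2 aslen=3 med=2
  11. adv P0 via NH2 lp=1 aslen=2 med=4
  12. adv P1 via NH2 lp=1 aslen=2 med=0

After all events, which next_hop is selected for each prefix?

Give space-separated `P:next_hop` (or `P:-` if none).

Op 1: best P0=- P1=NH2
Op 2: best P0=- P1=-
Op 3: best P0=- P1=NH0
Op 4: best P0=- P1=NH2
Op 5: best P0=- P1=NH0
Op 6: best P0=NH1 P1=NH0
Op 7: best P0=- P1=NH0
Op 8: best P0=NH1 P1=NH0
Op 9: best P0=NH1 P1=NH0
Op 10: best P0=NH1 P1=NH0
Op 11: best P0=NH1 P1=NH0
Op 12: best P0=NH1 P1=NH0

Answer: P0:NH1 P1:NH0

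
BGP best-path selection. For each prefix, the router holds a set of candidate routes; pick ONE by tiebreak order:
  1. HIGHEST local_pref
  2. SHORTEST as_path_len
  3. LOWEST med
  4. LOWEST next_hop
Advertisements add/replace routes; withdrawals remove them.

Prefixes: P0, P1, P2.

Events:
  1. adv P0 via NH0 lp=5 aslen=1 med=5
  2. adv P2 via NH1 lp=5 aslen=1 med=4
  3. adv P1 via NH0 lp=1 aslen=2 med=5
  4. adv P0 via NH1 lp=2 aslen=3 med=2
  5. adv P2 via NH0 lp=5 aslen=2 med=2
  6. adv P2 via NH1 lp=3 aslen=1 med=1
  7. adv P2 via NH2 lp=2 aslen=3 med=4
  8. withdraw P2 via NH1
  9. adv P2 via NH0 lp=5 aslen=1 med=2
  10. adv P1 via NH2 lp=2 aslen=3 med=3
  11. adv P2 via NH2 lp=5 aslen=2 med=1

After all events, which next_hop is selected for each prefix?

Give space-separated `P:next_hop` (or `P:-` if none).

Op 1: best P0=NH0 P1=- P2=-
Op 2: best P0=NH0 P1=- P2=NH1
Op 3: best P0=NH0 P1=NH0 P2=NH1
Op 4: best P0=NH0 P1=NH0 P2=NH1
Op 5: best P0=NH0 P1=NH0 P2=NH1
Op 6: best P0=NH0 P1=NH0 P2=NH0
Op 7: best P0=NH0 P1=NH0 P2=NH0
Op 8: best P0=NH0 P1=NH0 P2=NH0
Op 9: best P0=NH0 P1=NH0 P2=NH0
Op 10: best P0=NH0 P1=NH2 P2=NH0
Op 11: best P0=NH0 P1=NH2 P2=NH0

Answer: P0:NH0 P1:NH2 P2:NH0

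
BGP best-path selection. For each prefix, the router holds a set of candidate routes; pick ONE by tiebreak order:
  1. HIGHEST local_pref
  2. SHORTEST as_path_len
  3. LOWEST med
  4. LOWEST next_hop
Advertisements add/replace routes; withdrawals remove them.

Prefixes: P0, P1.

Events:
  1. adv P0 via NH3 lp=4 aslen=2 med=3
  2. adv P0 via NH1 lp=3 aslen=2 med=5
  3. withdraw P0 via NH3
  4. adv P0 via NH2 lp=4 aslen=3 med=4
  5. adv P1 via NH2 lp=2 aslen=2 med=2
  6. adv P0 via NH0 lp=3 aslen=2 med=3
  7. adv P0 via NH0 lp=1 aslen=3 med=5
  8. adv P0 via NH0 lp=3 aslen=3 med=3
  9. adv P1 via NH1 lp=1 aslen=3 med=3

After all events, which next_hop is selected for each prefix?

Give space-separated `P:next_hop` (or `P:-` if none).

Answer: P0:NH2 P1:NH2

Derivation:
Op 1: best P0=NH3 P1=-
Op 2: best P0=NH3 P1=-
Op 3: best P0=NH1 P1=-
Op 4: best P0=NH2 P1=-
Op 5: best P0=NH2 P1=NH2
Op 6: best P0=NH2 P1=NH2
Op 7: best P0=NH2 P1=NH2
Op 8: best P0=NH2 P1=NH2
Op 9: best P0=NH2 P1=NH2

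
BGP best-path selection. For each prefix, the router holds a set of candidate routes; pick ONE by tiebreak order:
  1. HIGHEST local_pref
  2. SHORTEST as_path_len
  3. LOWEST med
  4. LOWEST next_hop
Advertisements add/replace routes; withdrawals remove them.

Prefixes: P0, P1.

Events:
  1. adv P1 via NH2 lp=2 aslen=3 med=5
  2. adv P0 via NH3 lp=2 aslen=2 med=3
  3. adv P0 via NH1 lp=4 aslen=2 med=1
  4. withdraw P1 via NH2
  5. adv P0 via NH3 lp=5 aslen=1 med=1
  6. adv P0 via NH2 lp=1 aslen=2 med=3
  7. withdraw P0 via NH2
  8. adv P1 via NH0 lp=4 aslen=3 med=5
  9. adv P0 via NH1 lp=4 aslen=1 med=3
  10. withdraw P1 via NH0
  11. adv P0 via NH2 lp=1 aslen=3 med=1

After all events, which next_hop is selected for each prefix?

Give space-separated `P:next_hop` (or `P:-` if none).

Op 1: best P0=- P1=NH2
Op 2: best P0=NH3 P1=NH2
Op 3: best P0=NH1 P1=NH2
Op 4: best P0=NH1 P1=-
Op 5: best P0=NH3 P1=-
Op 6: best P0=NH3 P1=-
Op 7: best P0=NH3 P1=-
Op 8: best P0=NH3 P1=NH0
Op 9: best P0=NH3 P1=NH0
Op 10: best P0=NH3 P1=-
Op 11: best P0=NH3 P1=-

Answer: P0:NH3 P1:-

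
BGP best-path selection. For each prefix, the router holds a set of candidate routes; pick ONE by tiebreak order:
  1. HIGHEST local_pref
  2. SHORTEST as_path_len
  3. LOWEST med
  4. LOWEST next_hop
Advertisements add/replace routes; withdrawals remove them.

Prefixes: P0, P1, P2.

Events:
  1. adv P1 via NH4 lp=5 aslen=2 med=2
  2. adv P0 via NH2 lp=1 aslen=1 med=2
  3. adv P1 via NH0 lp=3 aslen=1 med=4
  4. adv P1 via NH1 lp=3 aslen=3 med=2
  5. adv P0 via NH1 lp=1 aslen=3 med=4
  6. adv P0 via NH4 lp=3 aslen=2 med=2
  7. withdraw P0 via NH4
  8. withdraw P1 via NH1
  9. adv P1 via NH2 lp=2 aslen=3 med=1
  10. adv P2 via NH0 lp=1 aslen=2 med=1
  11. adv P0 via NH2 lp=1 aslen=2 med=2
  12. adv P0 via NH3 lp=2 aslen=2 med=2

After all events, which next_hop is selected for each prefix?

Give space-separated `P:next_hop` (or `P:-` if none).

Answer: P0:NH3 P1:NH4 P2:NH0

Derivation:
Op 1: best P0=- P1=NH4 P2=-
Op 2: best P0=NH2 P1=NH4 P2=-
Op 3: best P0=NH2 P1=NH4 P2=-
Op 4: best P0=NH2 P1=NH4 P2=-
Op 5: best P0=NH2 P1=NH4 P2=-
Op 6: best P0=NH4 P1=NH4 P2=-
Op 7: best P0=NH2 P1=NH4 P2=-
Op 8: best P0=NH2 P1=NH4 P2=-
Op 9: best P0=NH2 P1=NH4 P2=-
Op 10: best P0=NH2 P1=NH4 P2=NH0
Op 11: best P0=NH2 P1=NH4 P2=NH0
Op 12: best P0=NH3 P1=NH4 P2=NH0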